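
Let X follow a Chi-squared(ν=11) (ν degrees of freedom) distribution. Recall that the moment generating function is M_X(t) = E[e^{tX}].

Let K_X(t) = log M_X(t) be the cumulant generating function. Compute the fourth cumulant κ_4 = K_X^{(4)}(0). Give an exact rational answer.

M_X(t) = (1 - 2*t)^(-11/2)
K_X(t) = log M_X(t) = -11*log(1 - 2*t)/2
dK/dt = -11/(2*t - 1)
d^2K/dt^2 = 22/(4*t^2 - 4*t + 1)
d^3K/dt^3 = -88/(8*t^3 - 12*t^2 + 6*t - 1)
d^4K/dt^4 = 528/(16*t^4 - 32*t^3 + 24*t^2 - 8*t + 1)

κ_4 = d^4K/dt^4 |_{t=0} = 528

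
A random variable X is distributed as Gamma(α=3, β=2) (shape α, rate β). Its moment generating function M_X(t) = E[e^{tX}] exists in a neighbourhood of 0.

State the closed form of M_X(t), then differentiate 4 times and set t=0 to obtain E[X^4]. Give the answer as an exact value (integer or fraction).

E[X^4] = M^(4)(0) = 45/2

M_X(t) = 8/(2 - t)^3
M^(4)(t) = -2880/(t^7 - 14*t^6 + 84*t^5 - 280*t^4 + 560*t^3 - 672*t^2 + 448*t - 128)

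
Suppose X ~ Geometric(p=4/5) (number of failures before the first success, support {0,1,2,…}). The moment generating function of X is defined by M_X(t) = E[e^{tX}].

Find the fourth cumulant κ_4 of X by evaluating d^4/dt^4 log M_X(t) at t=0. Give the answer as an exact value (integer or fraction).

M_X(t) = 4/(5*(1 - e^(t)/5))
K_X(t) = log M_X(t) = -log(1 - e^(t)/5) - log(5) + 2*log(2)
dK/dt = -e^(t)/(e^(t) - 5)
d^2K/dt^2 = 5*e^(t)/(e^(2*t) - 10*e^(t) + 25)
d^3K/dt^3 = (-5*e^(2*t) - 25*e^(t))/(e^(3*t) - 15*e^(2*t) + 75*e^(t) - 125)
d^4K/dt^4 = (5*e^(3*t) + 100*e^(2*t) + 125*e^(t))/(e^(4*t) - 20*e^(3*t) + 150*e^(2*t) - 500*e^(t) + 625)

κ_4 = d^4K/dt^4 |_{t=0} = 115/128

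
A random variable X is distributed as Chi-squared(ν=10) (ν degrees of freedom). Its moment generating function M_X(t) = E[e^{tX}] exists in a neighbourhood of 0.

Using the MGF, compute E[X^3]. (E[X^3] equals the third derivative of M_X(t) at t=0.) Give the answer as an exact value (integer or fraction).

E[X^3] = M′′′(0) = 1680

M_X(t) = (1 - 2*t)^(-5)
M′(t) = 10/(64*t^6 - 192*t^5 + 240*t^4 - 160*t^3 + 60*t^2 - 12*t + 1)
M′′(t) = -120/(128*t^7 - 448*t^6 + 672*t^5 - 560*t^4 + 280*t^3 - 84*t^2 + 14*t - 1)
M′′′(t) = 1680/(256*t^8 - 1024*t^7 + 1792*t^6 - 1792*t^5 + 1120*t^4 - 448*t^3 + 112*t^2 - 16*t + 1)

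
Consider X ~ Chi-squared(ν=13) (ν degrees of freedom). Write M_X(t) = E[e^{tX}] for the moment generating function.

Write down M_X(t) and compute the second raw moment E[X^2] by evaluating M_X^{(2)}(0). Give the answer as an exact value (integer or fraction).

M_X(t) = (1 - 2*t)^(-13/2)
dM/dt = -13/(128*t^7*√(1 - 2*t) - 448*t^6*√(1 - 2*t) + 672*t^5*√(1 - 2*t) - 560*t^4*√(1 - 2*t) + 280*t^3*√(1 - 2*t) - 84*t^2*√(1 - 2*t) + 14*t*√(1 - 2*t) - √(1 - 2*t))

E[X^2] = d^2M/dt^2 |_{t=0} = 195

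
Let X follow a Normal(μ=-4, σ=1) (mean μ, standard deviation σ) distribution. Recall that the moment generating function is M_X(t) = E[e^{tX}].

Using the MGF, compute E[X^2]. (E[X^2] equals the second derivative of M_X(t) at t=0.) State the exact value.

M_X(t) = e^(t^2/2 - 4*t)
M^(2)(t) = (t^2*e^(t^2/2) - 8*t*e^(t^2/2) + 17*e^(t^2/2))*e^(-4*t)

E[X^2] = M^(2)(0) = 17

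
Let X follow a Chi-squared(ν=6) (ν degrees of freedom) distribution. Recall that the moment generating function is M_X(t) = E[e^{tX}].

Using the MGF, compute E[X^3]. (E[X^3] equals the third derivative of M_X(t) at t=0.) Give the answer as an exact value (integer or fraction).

E[X^3] = d^3M/dt^3 |_{t=0} = 480

M_X(t) = (1 - 2*t)^(-3)
dM/dt = 6/(16*t^4 - 32*t^3 + 24*t^2 - 8*t + 1)
d^2M/dt^2 = -48/(32*t^5 - 80*t^4 + 80*t^3 - 40*t^2 + 10*t - 1)
d^3M/dt^3 = 480/(64*t^6 - 192*t^5 + 240*t^4 - 160*t^3 + 60*t^2 - 12*t + 1)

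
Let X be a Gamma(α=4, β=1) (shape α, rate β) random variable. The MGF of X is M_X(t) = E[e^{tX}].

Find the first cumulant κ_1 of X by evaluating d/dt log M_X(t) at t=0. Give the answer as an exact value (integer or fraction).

M_X(t) = (1 - t)^(-4)
K_X(t) = log M_X(t) = -4*log(1 - t)
dK/dt = -4/(t - 1)

κ_1 = dK/dt |_{t=0} = 4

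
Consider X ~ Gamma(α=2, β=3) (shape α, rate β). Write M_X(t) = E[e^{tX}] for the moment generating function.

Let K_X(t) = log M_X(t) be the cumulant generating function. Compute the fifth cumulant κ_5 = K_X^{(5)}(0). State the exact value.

κ_5 = K^(5)(0) = 16/81

M_X(t) = 9/(3 - t)^2
K_X(t) = log M_X(t) = -2*log(3 - t) + 2*log(3)
K^(5)(t) = -48/(t^5 - 15*t^4 + 90*t^3 - 270*t^2 + 405*t - 243)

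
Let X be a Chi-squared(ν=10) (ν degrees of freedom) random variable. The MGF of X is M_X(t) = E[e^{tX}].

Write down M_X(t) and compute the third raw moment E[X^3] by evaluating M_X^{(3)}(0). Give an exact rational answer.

E[X^3] = d^3M/dt^3 |_{t=0} = 1680

M_X(t) = (1 - 2*t)^(-5)
dM/dt = 10/(64*t^6 - 192*t^5 + 240*t^4 - 160*t^3 + 60*t^2 - 12*t + 1)
d^2M/dt^2 = -120/(128*t^7 - 448*t^6 + 672*t^5 - 560*t^4 + 280*t^3 - 84*t^2 + 14*t - 1)
d^3M/dt^3 = 1680/(256*t^8 - 1024*t^7 + 1792*t^6 - 1792*t^5 + 1120*t^4 - 448*t^3 + 112*t^2 - 16*t + 1)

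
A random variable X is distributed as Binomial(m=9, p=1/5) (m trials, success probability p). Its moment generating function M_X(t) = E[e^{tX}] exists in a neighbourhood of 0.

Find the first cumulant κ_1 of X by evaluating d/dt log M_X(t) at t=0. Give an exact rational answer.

κ_1 = K′(0) = 9/5

M_X(t) = (e^(t)/5 + 4/5)^9
K_X(t) = log M_X(t) = 9*log(e^(t)/5 + 4/5)
K′(t) = 9*e^(t)/(e^(t) + 4)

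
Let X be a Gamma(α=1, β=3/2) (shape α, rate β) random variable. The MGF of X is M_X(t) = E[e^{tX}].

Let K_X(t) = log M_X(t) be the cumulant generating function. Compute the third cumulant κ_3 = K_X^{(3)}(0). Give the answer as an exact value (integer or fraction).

κ_3 = K^(3)(0) = 16/27

M_X(t) = 3/(2*(3/2 - t))
K_X(t) = log M_X(t) = -log(3/2 - t) - log(2) + log(3)
K^(3)(t) = -16/(8*t^3 - 36*t^2 + 54*t - 27)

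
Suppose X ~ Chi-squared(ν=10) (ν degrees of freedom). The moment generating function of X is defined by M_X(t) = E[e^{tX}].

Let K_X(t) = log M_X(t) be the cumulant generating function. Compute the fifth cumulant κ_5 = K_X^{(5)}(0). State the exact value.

M_X(t) = (1 - 2*t)^(-5)
K_X(t) = log M_X(t) = -5*log(1 - 2*t)
K′(t) = -10/(2*t - 1)
K′′(t) = 20/(4*t^2 - 4*t + 1)
K′′′(t) = -80/(8*t^3 - 12*t^2 + 6*t - 1)
K′′′′(t) = 480/(16*t^4 - 32*t^3 + 24*t^2 - 8*t + 1)
K′′′′′(t) = -3840/(32*t^5 - 80*t^4 + 80*t^3 - 40*t^2 + 10*t - 1)

κ_5 = K′′′′′(0) = 3840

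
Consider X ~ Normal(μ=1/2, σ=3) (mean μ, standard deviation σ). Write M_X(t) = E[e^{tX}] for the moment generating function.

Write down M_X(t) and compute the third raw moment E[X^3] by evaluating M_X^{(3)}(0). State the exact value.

M_X(t) = e^(9*t^2/2 + t/2)
M′(t) = 9*t*e^(t/2)*e^(9*t^2/2) + e^(t/2)*e^(9*t^2/2)/2
M′′(t) = 81*t^2*e^(t/2)*e^(9*t^2/2) + 9*t*e^(t/2)*e^(9*t^2/2) + 37*e^(t/2)*e^(9*t^2/2)/4
M′′′(t) = 729*t^3*e^(t/2)*e^(9*t^2/2) + 243*t^2*e^(t/2)*e^(9*t^2/2)/2 + 999*t*e^(t/2)*e^(9*t^2/2)/4 + 109*e^(t/2)*e^(9*t^2/2)/8

E[X^3] = M′′′(0) = 109/8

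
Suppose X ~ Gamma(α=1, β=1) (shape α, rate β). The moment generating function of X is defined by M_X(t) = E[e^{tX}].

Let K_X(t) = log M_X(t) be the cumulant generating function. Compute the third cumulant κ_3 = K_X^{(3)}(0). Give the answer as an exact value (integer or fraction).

κ_3 = K′′′(0) = 2

M_X(t) = 1/(1 - t)
K_X(t) = log M_X(t) = -log(1 - t)
K′(t) = -1/(t - 1)
K′′(t) = 1/(t^2 - 2*t + 1)
K′′′(t) = -2/(t^3 - 3*t^2 + 3*t - 1)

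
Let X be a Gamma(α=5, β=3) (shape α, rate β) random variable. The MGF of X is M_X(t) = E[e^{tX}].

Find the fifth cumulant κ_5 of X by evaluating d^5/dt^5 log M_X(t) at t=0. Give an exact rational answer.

κ_5 = d^5K/dt^5 |_{t=0} = 40/81

M_X(t) = 243/(3 - t)^5
K_X(t) = log M_X(t) = -5*log(3 - t) + 5*log(3)
dK/dt = -5/(t - 3)
d^2K/dt^2 = 5/(t^2 - 6*t + 9)
d^3K/dt^3 = -10/(t^3 - 9*t^2 + 27*t - 27)
d^4K/dt^4 = 30/(t^4 - 12*t^3 + 54*t^2 - 108*t + 81)
d^5K/dt^5 = -120/(t^5 - 15*t^4 + 90*t^3 - 270*t^2 + 405*t - 243)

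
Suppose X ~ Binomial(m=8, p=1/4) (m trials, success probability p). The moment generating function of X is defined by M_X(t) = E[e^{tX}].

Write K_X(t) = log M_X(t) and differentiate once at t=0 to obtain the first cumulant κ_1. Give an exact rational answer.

M_X(t) = (e^(t)/4 + 3/4)^8
K_X(t) = log M_X(t) = 8*log(e^(t)/4 + 3/4)
D[K](t) = 8*e^(t)/(e^(t) + 3)

κ_1 = D[K](0) = 2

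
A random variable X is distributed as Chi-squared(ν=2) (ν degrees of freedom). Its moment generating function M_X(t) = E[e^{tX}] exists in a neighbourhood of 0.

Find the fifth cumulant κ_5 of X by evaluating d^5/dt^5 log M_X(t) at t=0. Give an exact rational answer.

M_X(t) = 1/(1 - 2*t)
K_X(t) = log M_X(t) = -log(1 - 2*t)
dK/dt = -2/(2*t - 1)
d^2K/dt^2 = 4/(4*t^2 - 4*t + 1)
d^3K/dt^3 = -16/(8*t^3 - 12*t^2 + 6*t - 1)
d^4K/dt^4 = 96/(16*t^4 - 32*t^3 + 24*t^2 - 8*t + 1)
d^5K/dt^5 = -768/(32*t^5 - 80*t^4 + 80*t^3 - 40*t^2 + 10*t - 1)

κ_5 = d^5K/dt^5 |_{t=0} = 768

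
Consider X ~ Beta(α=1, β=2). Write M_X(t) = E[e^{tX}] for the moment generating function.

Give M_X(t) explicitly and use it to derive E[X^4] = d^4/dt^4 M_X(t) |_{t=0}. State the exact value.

M_X(t) = ₁F₁(1; 3; t)
M^(4)(t) = ₁F₁(5; 7; t)/15

E[X^4] = M^(4)(0) = 1/15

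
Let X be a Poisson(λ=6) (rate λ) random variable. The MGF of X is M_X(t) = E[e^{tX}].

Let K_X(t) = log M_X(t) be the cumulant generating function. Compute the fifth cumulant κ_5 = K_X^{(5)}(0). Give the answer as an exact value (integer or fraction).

M_X(t) = e^(6*e^(t) - 6)
K_X(t) = log M_X(t) = 6*e^(t) - 6
dK/dt = 6*e^(t)
d^2K/dt^2 = 6*e^(t)
d^3K/dt^3 = 6*e^(t)
d^4K/dt^4 = 6*e^(t)
d^5K/dt^5 = 6*e^(t)

κ_5 = d^5K/dt^5 |_{t=0} = 6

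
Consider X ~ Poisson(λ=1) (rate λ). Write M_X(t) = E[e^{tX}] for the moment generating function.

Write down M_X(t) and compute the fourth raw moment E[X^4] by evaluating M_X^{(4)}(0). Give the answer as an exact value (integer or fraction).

M_X(t) = e^(e^(t) - 1)
D^4[M](t) = (e^(4*t)*e^(e^(t)) + 6*e^(3*t)*e^(e^(t)) + 7*e^(2*t)*e^(e^(t)) + e^(t)*e^(e^(t)))*e^(-1)

E[X^4] = D^4[M](0) = 15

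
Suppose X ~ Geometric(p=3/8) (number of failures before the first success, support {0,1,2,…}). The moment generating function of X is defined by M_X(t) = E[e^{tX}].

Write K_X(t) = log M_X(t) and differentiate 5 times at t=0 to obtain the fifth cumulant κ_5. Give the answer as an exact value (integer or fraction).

κ_5 = K′′′′′(0) = 84760/81

M_X(t) = 3/(8*(1 - 5*e^(t)/8))
K_X(t) = log M_X(t) = -log(1 - 5*e^(t)/8) - 3*log(2) + log(3)
K′(t) = -5*e^(t)/(5*e^(t) - 8)
K′′(t) = 40*e^(t)/(25*e^(2*t) - 80*e^(t) + 64)
K′′′(t) = (-200*e^(2*t) - 320*e^(t))/(125*e^(3*t) - 600*e^(2*t) + 960*e^(t) - 512)
K′′′′(t) = (1000*e^(3*t) + 6400*e^(2*t) + 2560*e^(t))/(625*e^(4*t) - 4000*e^(3*t) + 9600*e^(2*t) - 10240*e^(t) + 4096)
K′′′′′(t) = (-5000*e^(4*t) - 88000*e^(3*t) - 140800*e^(2*t) - 20480*e^(t))/(3125*e^(5*t) - 25000*e^(4*t) + 80000*e^(3*t) - 128000*e^(2*t) + 102400*e^(t) - 32768)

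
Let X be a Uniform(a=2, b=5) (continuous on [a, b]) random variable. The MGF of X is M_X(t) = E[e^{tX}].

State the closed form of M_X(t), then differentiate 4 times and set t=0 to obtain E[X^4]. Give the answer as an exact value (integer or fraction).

M_X(t) = (e^(5*t) - e^(2*t))/(3*t)

E[X^4] = M^(4)(0) = 1031/5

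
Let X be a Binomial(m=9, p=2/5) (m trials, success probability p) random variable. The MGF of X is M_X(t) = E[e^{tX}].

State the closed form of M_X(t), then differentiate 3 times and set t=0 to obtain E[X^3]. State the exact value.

M_X(t) = (2*e^(t)/5 + 3/5)^9

E[X^3] = M′′′(0) = 8802/125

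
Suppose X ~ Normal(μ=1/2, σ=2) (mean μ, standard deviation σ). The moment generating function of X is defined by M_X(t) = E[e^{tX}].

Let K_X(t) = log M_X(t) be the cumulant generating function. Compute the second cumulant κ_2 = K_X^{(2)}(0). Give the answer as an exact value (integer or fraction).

M_X(t) = e^(2*t^2 + t/2)
K_X(t) = log M_X(t) = 2*t^2 + t/2
K′(t) = 4*t + 1/2
K′′(t) = 4

κ_2 = K′′(0) = 4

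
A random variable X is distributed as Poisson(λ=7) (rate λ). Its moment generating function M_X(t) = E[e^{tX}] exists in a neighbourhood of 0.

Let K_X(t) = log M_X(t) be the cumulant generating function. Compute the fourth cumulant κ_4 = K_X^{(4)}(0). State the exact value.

M_X(t) = e^(7*e^(t) - 7)
K_X(t) = log M_X(t) = 7*e^(t) - 7
dK/dt = 7*e^(t)
d^2K/dt^2 = 7*e^(t)
d^3K/dt^3 = 7*e^(t)
d^4K/dt^4 = 7*e^(t)

κ_4 = d^4K/dt^4 |_{t=0} = 7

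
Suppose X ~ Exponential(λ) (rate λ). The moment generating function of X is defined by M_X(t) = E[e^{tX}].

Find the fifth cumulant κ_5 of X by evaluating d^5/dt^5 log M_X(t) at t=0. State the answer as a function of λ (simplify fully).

κ_5 = D^5[K](0) = 24/λ^5

M_X(t) = λ/(λ - t)
K_X(t) = log M_X(t) = log(λ) - log(λ - t)
D^5[K](t) = -24/(-λ^5 + 5*λ^4*t - 10*λ^3*t^2 + 10*λ^2*t^3 - 5*λ*t^4 + t^5)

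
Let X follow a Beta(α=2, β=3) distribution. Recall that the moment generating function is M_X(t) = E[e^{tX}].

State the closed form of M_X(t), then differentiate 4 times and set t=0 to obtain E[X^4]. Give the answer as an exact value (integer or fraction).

E[X^4] = M′′′′(0) = 1/14

M_X(t) = ₁F₁(2; 5; t)
M′(t) = 2*₁F₁(3; 6; t)/5
M′′(t) = ₁F₁(4; 7; t)/5
M′′′(t) = 4*₁F₁(5; 8; t)/35
M′′′′(t) = ₁F₁(6; 9; t)/14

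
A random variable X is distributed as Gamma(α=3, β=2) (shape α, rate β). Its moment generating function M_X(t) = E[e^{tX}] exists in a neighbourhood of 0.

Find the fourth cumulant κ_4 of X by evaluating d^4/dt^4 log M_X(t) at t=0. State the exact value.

κ_4 = D^4[K](0) = 9/8

M_X(t) = 8/(2 - t)^3
K_X(t) = log M_X(t) = -3*log(2 - t) + 3*log(2)
D^4[K](t) = 18/(t^4 - 8*t^3 + 24*t^2 - 32*t + 16)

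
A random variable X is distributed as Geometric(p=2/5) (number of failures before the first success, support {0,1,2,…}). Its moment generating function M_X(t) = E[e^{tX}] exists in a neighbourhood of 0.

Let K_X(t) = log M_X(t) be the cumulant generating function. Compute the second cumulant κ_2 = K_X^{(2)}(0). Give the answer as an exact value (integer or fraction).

κ_2 = K′′(0) = 15/4

M_X(t) = 2/(5*(1 - 3*e^(t)/5))
K_X(t) = log M_X(t) = -log(1 - 3*e^(t)/5) - log(5) + log(2)
K′(t) = -3*e^(t)/(3*e^(t) - 5)
K′′(t) = 15*e^(t)/(9*e^(2*t) - 30*e^(t) + 25)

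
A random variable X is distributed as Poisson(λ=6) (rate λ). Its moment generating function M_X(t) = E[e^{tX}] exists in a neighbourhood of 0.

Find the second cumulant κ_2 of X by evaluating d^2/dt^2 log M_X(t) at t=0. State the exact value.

κ_2 = K^(2)(0) = 6

M_X(t) = e^(6*e^(t) - 6)
K_X(t) = log M_X(t) = 6*e^(t) - 6
K^(2)(t) = 6*e^(t)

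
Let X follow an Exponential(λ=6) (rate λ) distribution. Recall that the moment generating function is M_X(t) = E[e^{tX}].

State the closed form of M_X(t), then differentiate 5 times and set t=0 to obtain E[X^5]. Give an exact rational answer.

M_X(t) = 6/(6 - t)
dM/dt = 6/(t^2 - 12*t + 36)
d^2M/dt^2 = -12/(t^3 - 18*t^2 + 108*t - 216)
d^3M/dt^3 = 36/(t^4 - 24*t^3 + 216*t^2 - 864*t + 1296)
d^4M/dt^4 = -144/(t^5 - 30*t^4 + 360*t^3 - 2160*t^2 + 6480*t - 7776)
d^5M/dt^5 = 720/(t^6 - 36*t^5 + 540*t^4 - 4320*t^3 + 19440*t^2 - 46656*t + 46656)

E[X^5] = d^5M/dt^5 |_{t=0} = 5/324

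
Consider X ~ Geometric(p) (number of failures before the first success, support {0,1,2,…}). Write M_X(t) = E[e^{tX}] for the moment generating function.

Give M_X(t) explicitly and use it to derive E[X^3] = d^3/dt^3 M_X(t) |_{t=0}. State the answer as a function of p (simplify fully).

M_X(t) = p/(-(1 - p)*e^(t) + 1)

E[X^3] = M^(3)(0) = -1 + 7/p - 12/p^2 + 6/p^3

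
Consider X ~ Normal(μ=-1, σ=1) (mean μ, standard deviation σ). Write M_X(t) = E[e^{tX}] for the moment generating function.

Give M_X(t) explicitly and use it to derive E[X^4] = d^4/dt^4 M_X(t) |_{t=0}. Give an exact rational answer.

M_X(t) = e^(t^2/2 - t)
M^(4)(t) = (t^4*e^(t^2/2) - 4*t^3*e^(t^2/2) + 12*t^2*e^(t^2/2) - 16*t*e^(t^2/2) + 10*e^(t^2/2))*e^(-t)

E[X^4] = M^(4)(0) = 10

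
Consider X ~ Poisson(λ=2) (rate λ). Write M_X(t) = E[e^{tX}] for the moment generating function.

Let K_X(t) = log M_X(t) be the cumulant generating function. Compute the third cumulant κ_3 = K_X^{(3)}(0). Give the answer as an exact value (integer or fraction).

M_X(t) = e^(2*e^(t) - 2)
K_X(t) = log M_X(t) = 2*e^(t) - 2
dK/dt = 2*e^(t)
d^2K/dt^2 = 2*e^(t)
d^3K/dt^3 = 2*e^(t)

κ_3 = d^3K/dt^3 |_{t=0} = 2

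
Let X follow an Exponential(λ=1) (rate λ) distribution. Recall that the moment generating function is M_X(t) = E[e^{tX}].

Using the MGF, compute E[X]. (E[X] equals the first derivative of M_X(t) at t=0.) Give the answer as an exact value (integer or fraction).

E[X] = dM/dt |_{t=0} = 1

M_X(t) = 1/(1 - t)
dM/dt = 1/(t^2 - 2*t + 1)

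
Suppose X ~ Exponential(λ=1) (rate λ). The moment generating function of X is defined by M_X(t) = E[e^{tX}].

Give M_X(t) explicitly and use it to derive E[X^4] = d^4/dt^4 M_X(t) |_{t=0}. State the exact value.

M_X(t) = 1/(1 - t)
dM/dt = 1/(t^2 - 2*t + 1)
d^2M/dt^2 = -2/(t^3 - 3*t^2 + 3*t - 1)
d^3M/dt^3 = 6/(t^4 - 4*t^3 + 6*t^2 - 4*t + 1)
d^4M/dt^4 = -24/(t^5 - 5*t^4 + 10*t^3 - 10*t^2 + 5*t - 1)

E[X^4] = d^4M/dt^4 |_{t=0} = 24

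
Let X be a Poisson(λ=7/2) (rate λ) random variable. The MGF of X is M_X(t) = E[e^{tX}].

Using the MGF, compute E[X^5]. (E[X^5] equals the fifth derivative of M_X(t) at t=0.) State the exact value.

M_X(t) = e^(7*e^(t)/2 - 7/2)
M^(5)(t) = (16807*e^(5*t)*e^(7*e^(t)/2) + 48020*e^(4*t)*e^(7*e^(t)/2) + 34300*e^(3*t)*e^(7*e^(t)/2) + 5880*e^(2*t)*e^(7*e^(t)/2) + 112*e^(t)*e^(7*e^(t)/2))*e^(-7/2)/32

E[X^5] = M^(5)(0) = 105119/32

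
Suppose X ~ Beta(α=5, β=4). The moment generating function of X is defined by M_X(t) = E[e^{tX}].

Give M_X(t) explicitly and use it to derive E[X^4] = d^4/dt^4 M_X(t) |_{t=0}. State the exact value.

M_X(t) = ₁F₁(5; 9; t)
D^4[M](t) = 14*₁F₁(9; 13; t)/99

E[X^4] = D^4[M](0) = 14/99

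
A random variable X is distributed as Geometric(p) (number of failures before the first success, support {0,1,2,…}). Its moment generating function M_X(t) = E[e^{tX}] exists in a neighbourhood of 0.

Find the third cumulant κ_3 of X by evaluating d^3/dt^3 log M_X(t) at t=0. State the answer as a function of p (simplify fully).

M_X(t) = p/(-(1 - p)*e^(t) + 1)
K_X(t) = log M_X(t) = log(p) - log(-(1 - p)*e^(t) + 1)

κ_3 = D^3[K](0) = (p^2 - 3*p + 2)/p^3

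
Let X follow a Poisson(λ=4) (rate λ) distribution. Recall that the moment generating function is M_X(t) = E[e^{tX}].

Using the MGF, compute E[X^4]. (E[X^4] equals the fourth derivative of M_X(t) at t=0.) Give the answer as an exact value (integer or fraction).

E[X^4] = M^(4)(0) = 756

M_X(t) = e^(4*e^(t) - 4)
M^(4)(t) = (256*e^(4*t)*e^(4*e^(t)) + 384*e^(3*t)*e^(4*e^(t)) + 112*e^(2*t)*e^(4*e^(t)) + 4*e^(t)*e^(4*e^(t)))*e^(-4)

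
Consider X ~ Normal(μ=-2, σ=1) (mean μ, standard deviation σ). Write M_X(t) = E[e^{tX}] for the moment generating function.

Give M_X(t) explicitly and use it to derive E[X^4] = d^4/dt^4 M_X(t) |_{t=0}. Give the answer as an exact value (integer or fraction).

E[X^4] = M′′′′(0) = 43

M_X(t) = e^(t^2/2 - 2*t)
M′(t) = t*e^(-2*t)*e^(t^2/2) - 2*e^(-2*t)*e^(t^2/2)
M′′(t) = (t^2*e^(t^2/2) - 4*t*e^(t^2/2) + 5*e^(t^2/2))*e^(-2*t)
M′′′(t) = (t^3*e^(t^2/2) - 6*t^2*e^(t^2/2) + 15*t*e^(t^2/2) - 14*e^(t^2/2))*e^(-2*t)
M′′′′(t) = (t^4*e^(t^2/2) - 8*t^3*e^(t^2/2) + 30*t^2*e^(t^2/2) - 56*t*e^(t^2/2) + 43*e^(t^2/2))*e^(-2*t)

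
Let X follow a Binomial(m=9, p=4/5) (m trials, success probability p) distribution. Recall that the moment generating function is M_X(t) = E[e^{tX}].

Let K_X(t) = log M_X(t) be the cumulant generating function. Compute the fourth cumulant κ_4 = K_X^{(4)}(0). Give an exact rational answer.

κ_4 = K′′′′(0) = 36/625

M_X(t) = (4*e^(t)/5 + 1/5)^9
K_X(t) = log M_X(t) = 9*log(4*e^(t)/5 + 1/5)
K′(t) = 36*e^(t)/(4*e^(t) + 1)
K′′(t) = 36*e^(t)/(16*e^(2*t) + 8*e^(t) + 1)
K′′′(t) = (-144*e^(2*t) + 36*e^(t))/(64*e^(3*t) + 48*e^(2*t) + 12*e^(t) + 1)
K′′′′(t) = (576*e^(3*t) - 576*e^(2*t) + 36*e^(t))/(256*e^(4*t) + 256*e^(3*t) + 96*e^(2*t) + 16*e^(t) + 1)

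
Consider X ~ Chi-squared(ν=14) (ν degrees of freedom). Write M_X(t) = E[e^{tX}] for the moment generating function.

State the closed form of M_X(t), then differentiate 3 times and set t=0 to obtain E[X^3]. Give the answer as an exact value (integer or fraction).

M_X(t) = (1 - 2*t)^(-7)
D^3[M](t) = 4032/(1024*t^10 - 5120*t^9 + 11520*t^8 - 15360*t^7 + 13440*t^6 - 8064*t^5 + 3360*t^4 - 960*t^3 + 180*t^2 - 20*t + 1)

E[X^3] = D^3[M](0) = 4032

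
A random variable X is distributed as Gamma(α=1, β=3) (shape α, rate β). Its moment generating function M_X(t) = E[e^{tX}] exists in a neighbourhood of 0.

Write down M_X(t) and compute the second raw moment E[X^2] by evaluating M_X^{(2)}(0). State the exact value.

M_X(t) = 3/(3 - t)
dM/dt = 3/(t^2 - 6*t + 9)
d^2M/dt^2 = -6/(t^3 - 9*t^2 + 27*t - 27)

E[X^2] = d^2M/dt^2 |_{t=0} = 2/9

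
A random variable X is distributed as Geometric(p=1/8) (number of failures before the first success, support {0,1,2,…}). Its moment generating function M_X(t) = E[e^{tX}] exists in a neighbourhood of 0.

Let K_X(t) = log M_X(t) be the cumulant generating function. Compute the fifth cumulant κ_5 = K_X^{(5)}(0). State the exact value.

M_X(t) = 1/(8*(1 - 7*e^(t)/8))
K_X(t) = log M_X(t) = -log(1 - 7*e^(t)/8) - 3*log(2)
K^(5)(t) = (-19208*e^(4*t) - 241472*e^(3*t) - 275968*e^(2*t) - 28672*e^(t))/(16807*e^(5*t) - 96040*e^(4*t) + 219520*e^(3*t) - 250880*e^(2*t) + 143360*e^(t) - 32768)

κ_5 = K^(5)(0) = 565320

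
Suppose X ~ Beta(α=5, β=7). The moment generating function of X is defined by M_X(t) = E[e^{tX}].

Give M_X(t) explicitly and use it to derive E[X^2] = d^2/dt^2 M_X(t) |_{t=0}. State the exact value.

E[X^2] = d^2M/dt^2 |_{t=0} = 5/26

M_X(t) = ₁F₁(5; 12; t)
dM/dt = 5*₁F₁(6; 13; t)/12
d^2M/dt^2 = 5*₁F₁(7; 14; t)/26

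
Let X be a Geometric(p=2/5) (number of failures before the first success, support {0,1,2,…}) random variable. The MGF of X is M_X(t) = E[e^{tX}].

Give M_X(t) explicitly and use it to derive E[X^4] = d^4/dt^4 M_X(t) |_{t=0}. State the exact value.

M_X(t) = 2/(5*(1 - 3*e^(t)/5))
D^4[M](t) = (-162*e^(4*t) - 2970*e^(3*t) - 4950*e^(2*t) - 750*e^(t))/(243*e^(5*t) - 2025*e^(4*t) + 6750*e^(3*t) - 11250*e^(2*t) + 9375*e^(t) - 3125)

E[X^4] = D^4[M](0) = 276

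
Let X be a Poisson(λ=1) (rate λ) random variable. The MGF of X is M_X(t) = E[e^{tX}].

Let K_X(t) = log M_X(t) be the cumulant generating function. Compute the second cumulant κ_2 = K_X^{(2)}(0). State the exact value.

κ_2 = D^2[K](0) = 1

M_X(t) = e^(e^(t) - 1)
K_X(t) = log M_X(t) = e^(t) - 1
D^2[K](t) = e^(t)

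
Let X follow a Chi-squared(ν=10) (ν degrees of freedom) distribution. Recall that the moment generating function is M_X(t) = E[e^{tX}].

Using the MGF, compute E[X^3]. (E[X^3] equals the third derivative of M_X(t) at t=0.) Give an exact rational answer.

E[X^3] = M′′′(0) = 1680

M_X(t) = (1 - 2*t)^(-5)
M′(t) = 10/(64*t^6 - 192*t^5 + 240*t^4 - 160*t^3 + 60*t^2 - 12*t + 1)
M′′(t) = -120/(128*t^7 - 448*t^6 + 672*t^5 - 560*t^4 + 280*t^3 - 84*t^2 + 14*t - 1)
M′′′(t) = 1680/(256*t^8 - 1024*t^7 + 1792*t^6 - 1792*t^5 + 1120*t^4 - 448*t^3 + 112*t^2 - 16*t + 1)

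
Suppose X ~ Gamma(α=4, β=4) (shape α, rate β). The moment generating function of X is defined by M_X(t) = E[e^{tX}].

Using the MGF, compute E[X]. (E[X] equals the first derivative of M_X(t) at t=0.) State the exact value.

E[X] = dM/dt |_{t=0} = 1

M_X(t) = 256/(4 - t)^4
dM/dt = -1024/(t^5 - 20*t^4 + 160*t^3 - 640*t^2 + 1280*t - 1024)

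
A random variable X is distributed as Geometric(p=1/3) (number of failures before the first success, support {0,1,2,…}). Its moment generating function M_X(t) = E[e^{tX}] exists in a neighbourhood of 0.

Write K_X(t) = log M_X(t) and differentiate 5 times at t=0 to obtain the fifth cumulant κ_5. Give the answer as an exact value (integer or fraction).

κ_5 = D^5[K](0) = 2190

M_X(t) = 1/(3*(1 - 2*e^(t)/3))
K_X(t) = log M_X(t) = -log(1 - 2*e^(t)/3) - log(3)
D^5[K](t) = (-48*e^(4*t) - 792*e^(3*t) - 1188*e^(2*t) - 162*e^(t))/(32*e^(5*t) - 240*e^(4*t) + 720*e^(3*t) - 1080*e^(2*t) + 810*e^(t) - 243)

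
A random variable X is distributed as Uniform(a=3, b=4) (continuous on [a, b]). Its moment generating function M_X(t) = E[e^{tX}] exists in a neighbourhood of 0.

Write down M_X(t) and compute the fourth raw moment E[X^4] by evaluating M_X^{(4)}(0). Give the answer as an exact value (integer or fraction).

M_X(t) = (e^(4*t) - e^(3*t))/t
dM/dt = (4*t*e^(4*t) - 3*t*e^(3*t) - e^(4*t) + e^(3*t))/t^2
d^2M/dt^2 = (16*t^2*e^(4*t) - 9*t^2*e^(3*t) - 8*t*e^(4*t) + 6*t*e^(3*t) + 2*e^(4*t) - 2*e^(3*t))/t^3
d^3M/dt^3 = (64*t^3*e^(4*t) - 27*t^3*e^(3*t) - 48*t^2*e^(4*t) + 27*t^2*e^(3*t) + 24*t*e^(4*t) - 18*t*e^(3*t) - 6*e^(4*t) + 6*e^(3*t))/t^4

E[X^4] = d^4M/dt^4 |_{t=0} = 781/5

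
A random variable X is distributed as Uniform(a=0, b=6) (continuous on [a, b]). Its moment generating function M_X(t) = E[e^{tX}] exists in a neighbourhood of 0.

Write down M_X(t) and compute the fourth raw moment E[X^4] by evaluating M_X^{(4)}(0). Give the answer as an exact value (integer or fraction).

M_X(t) = (e^(6*t) - 1)/(6*t)
M′(t) = (6*t*e^(6*t) - e^(6*t) + 1)/(6*t^2)
M′′(t) = (18*t^2*e^(6*t) - 6*t*e^(6*t) + e^(6*t) - 1)/(3*t^3)
M′′′(t) = (36*t^3*e^(6*t) - 18*t^2*e^(6*t) + 6*t*e^(6*t) - e^(6*t) + 1)/t^4
M′′′′(t) = (216*t^4*e^(6*t) - 144*t^3*e^(6*t) + 72*t^2*e^(6*t) - 24*t*e^(6*t) + 4*e^(6*t) - 4)/t^5

E[X^4] = M′′′′(0) = 1296/5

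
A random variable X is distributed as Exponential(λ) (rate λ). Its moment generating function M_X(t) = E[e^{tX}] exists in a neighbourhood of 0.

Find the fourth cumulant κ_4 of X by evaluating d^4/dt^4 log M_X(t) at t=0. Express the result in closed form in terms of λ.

M_X(t) = λ/(λ - t)
K_X(t) = log M_X(t) = log(λ) - log(λ - t)
D^4[K](t) = 6/(λ^4 - 4*λ^3*t + 6*λ^2*t^2 - 4*λ*t^3 + t^4)

κ_4 = D^4[K](0) = 6/λ^4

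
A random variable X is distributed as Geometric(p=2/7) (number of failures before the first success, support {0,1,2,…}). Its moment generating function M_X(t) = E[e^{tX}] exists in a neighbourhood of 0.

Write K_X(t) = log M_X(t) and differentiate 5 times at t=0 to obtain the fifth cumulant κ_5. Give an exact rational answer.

κ_5 = K^(5)(0) = 5565

M_X(t) = 2/(7*(1 - 5*e^(t)/7))
K_X(t) = log M_X(t) = -log(1 - 5*e^(t)/7) - log(7) + log(2)
K^(5)(t) = (-4375*e^(4*t) - 67375*e^(3*t) - 94325*e^(2*t) - 12005*e^(t))/(3125*e^(5*t) - 21875*e^(4*t) + 61250*e^(3*t) - 85750*e^(2*t) + 60025*e^(t) - 16807)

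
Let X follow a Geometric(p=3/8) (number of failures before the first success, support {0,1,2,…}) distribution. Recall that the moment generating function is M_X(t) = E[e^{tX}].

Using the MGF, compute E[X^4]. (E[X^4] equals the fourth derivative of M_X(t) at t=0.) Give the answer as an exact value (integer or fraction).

E[X^4] = d^4M/dt^4 |_{t=0} = 10595/27

M_X(t) = 3/(8*(1 - 5*e^(t)/8))
dM/dt = 15*e^(t)/(25*e^(2*t) - 80*e^(t) + 64)
d^2M/dt^2 = (-75*e^(2*t) - 120*e^(t))/(125*e^(3*t) - 600*e^(2*t) + 960*e^(t) - 512)
d^3M/dt^3 = (375*e^(3*t) + 2400*e^(2*t) + 960*e^(t))/(625*e^(4*t) - 4000*e^(3*t) + 9600*e^(2*t) - 10240*e^(t) + 4096)
d^4M/dt^4 = (-1875*e^(4*t) - 33000*e^(3*t) - 52800*e^(2*t) - 7680*e^(t))/(3125*e^(5*t) - 25000*e^(4*t) + 80000*e^(3*t) - 128000*e^(2*t) + 102400*e^(t) - 32768)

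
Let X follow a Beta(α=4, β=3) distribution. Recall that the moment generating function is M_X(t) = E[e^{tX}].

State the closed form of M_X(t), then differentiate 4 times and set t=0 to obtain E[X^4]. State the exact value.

E[X^4] = D^4[M](0) = 1/6

M_X(t) = ₁F₁(4; 7; t)
D^4[M](t) = ₁F₁(8; 11; t)/6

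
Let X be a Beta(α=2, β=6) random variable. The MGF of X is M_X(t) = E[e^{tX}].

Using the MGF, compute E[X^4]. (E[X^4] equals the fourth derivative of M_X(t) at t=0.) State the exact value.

M_X(t) = ₁F₁(2; 8; t)
M^(4)(t) = ₁F₁(6; 12; t)/66

E[X^4] = M^(4)(0) = 1/66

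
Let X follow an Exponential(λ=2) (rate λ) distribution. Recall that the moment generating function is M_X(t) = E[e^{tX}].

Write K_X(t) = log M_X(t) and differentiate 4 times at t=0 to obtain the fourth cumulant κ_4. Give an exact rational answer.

κ_4 = D^4[K](0) = 3/8

M_X(t) = 2/(2 - t)
K_X(t) = log M_X(t) = -log(2 - t) + log(2)
D^4[K](t) = 6/(t^4 - 8*t^3 + 24*t^2 - 32*t + 16)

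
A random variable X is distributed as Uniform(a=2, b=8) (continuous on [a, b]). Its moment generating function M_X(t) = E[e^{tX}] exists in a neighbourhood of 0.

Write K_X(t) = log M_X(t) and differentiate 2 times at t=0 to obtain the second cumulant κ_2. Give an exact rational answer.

M_X(t) = (e^(8*t) - e^(2*t))/(6*t)
K_X(t) = log M_X(t) = -log(t) + log(e^(8*t) - e^(2*t)) - log(6)
D^2[K](t) = (-36*t^2*e^(6*t) + e^(12*t) - 2*e^(6*t) + 1)/(t^2*e^(12*t) - 2*t^2*e^(6*t) + t^2)

κ_2 = D^2[K](0) = 3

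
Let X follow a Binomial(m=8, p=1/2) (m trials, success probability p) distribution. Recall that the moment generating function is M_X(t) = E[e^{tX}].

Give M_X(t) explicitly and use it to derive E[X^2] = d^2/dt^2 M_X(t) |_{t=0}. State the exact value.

M_X(t) = (e^(t)/2 + 1/2)^8
M′(t) = e^(8*t)/32 + 7*e^(7*t)/32 + 21*e^(6*t)/32 + 35*e^(5*t)/32 + 35*e^(4*t)/32 + 21*e^(3*t)/32 + 7*e^(2*t)/32 + e^(t)/32
M′′(t) = e^(8*t)/4 + 49*e^(7*t)/32 + 63*e^(6*t)/16 + 175*e^(5*t)/32 + 35*e^(4*t)/8 + 63*e^(3*t)/32 + 7*e^(2*t)/16 + e^(t)/32

E[X^2] = M′′(0) = 18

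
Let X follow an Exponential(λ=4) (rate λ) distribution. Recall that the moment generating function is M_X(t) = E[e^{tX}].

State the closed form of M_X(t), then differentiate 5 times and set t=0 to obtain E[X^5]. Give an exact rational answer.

E[X^5] = M′′′′′(0) = 15/128

M_X(t) = 4/(4 - t)
M′(t) = 4/(t^2 - 8*t + 16)
M′′(t) = -8/(t^3 - 12*t^2 + 48*t - 64)
M′′′(t) = 24/(t^4 - 16*t^3 + 96*t^2 - 256*t + 256)
M′′′′(t) = -96/(t^5 - 20*t^4 + 160*t^3 - 640*t^2 + 1280*t - 1024)
M′′′′′(t) = 480/(t^6 - 24*t^5 + 240*t^4 - 1280*t^3 + 3840*t^2 - 6144*t + 4096)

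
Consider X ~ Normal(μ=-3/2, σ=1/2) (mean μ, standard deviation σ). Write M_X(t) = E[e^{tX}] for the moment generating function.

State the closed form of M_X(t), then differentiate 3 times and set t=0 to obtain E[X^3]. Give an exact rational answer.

M_X(t) = e^(t^2/8 - 3*t/2)
D^3[M](t) = (t^3*e^(t^2/8) - 18*t^2*e^(t^2/8) + 120*t*e^(t^2/8) - 288*e^(t^2/8))*e^(-3*t/2)/64

E[X^3] = D^3[M](0) = -9/2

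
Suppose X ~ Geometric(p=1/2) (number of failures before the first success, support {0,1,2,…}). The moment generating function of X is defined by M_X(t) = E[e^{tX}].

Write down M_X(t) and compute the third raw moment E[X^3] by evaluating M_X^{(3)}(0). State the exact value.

E[X^3] = d^3M/dt^3 |_{t=0} = 13

M_X(t) = 1/(2*(1 - e^(t)/2))
dM/dt = e^(t)/(e^(2*t) - 4*e^(t) + 4)
d^2M/dt^2 = (-e^(2*t) - 2*e^(t))/(e^(3*t) - 6*e^(2*t) + 12*e^(t) - 8)
d^3M/dt^3 = (e^(3*t) + 8*e^(2*t) + 4*e^(t))/(e^(4*t) - 8*e^(3*t) + 24*e^(2*t) - 32*e^(t) + 16)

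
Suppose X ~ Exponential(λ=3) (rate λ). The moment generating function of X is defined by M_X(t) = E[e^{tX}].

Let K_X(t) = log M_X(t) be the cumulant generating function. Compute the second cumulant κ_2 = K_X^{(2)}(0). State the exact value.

M_X(t) = 3/(3 - t)
K_X(t) = log M_X(t) = -log(3 - t) + log(3)
dK/dt = -1/(t - 3)
d^2K/dt^2 = 1/(t^2 - 6*t + 9)

κ_2 = d^2K/dt^2 |_{t=0} = 1/9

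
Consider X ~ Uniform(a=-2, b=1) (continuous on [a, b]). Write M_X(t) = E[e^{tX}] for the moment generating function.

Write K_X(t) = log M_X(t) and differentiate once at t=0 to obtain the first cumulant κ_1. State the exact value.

κ_1 = dK/dt |_{t=0} = -1/2

M_X(t) = (e^(t) - e^(-2*t))/(3*t)
K_X(t) = log M_X(t) = -log(t) + log(e^(t) - e^(-2*t)) - log(3)
dK/dt = (t*e^(3*t) + 2*t - e^(3*t) + 1)/(t*e^(3*t) - t)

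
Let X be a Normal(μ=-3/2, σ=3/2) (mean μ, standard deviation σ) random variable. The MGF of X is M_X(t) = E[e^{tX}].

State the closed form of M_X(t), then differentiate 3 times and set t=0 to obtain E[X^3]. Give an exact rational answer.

M_X(t) = e^(9*t^2/8 - 3*t/2)
dM/dt = 9*t*e^(-3*t/2)*e^(9*t^2/8)/4 - 3*e^(-3*t/2)*e^(9*t^2/8)/2
d^2M/dt^2 = (81*t^2*e^(9*t^2/8) - 108*t*e^(9*t^2/8) + 72*e^(9*t^2/8))*e^(-3*t/2)/16
d^3M/dt^3 = (729*t^3*e^(9*t^2/8) - 1458*t^2*e^(9*t^2/8) + 1944*t*e^(9*t^2/8) - 864*e^(9*t^2/8))*e^(-3*t/2)/64

E[X^3] = d^3M/dt^3 |_{t=0} = -27/2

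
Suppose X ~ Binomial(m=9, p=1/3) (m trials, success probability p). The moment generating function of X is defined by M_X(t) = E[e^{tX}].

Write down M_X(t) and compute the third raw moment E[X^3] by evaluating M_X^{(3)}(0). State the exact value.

M_X(t) = (e^(t)/3 + 2/3)^9

E[X^3] = M′′′(0) = 137/3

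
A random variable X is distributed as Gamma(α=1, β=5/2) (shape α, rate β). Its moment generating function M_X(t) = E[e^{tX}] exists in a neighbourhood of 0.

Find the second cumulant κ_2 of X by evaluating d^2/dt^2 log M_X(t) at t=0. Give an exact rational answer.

κ_2 = D^2[K](0) = 4/25

M_X(t) = 5/(2*(5/2 - t))
K_X(t) = log M_X(t) = -log(5/2 - t) - log(2) + log(5)
D^2[K](t) = 4/(4*t^2 - 20*t + 25)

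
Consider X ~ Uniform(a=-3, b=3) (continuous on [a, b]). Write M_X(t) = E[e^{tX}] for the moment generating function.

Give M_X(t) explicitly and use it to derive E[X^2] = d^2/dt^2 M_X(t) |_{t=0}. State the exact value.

E[X^2] = d^2M/dt^2 |_{t=0} = 3

M_X(t) = (e^(3*t) - e^(-3*t))/(6*t)
dM/dt = (3*t*e^(6*t) + 3*t - e^(6*t) + 1)*e^(-3*t)/(6*t^2)
d^2M/dt^2 = (9*t^2*e^(6*t) - 9*t^2 - 6*t*e^(6*t) - 6*t + 2*e^(6*t) - 2)*e^(-3*t)/(6*t^3)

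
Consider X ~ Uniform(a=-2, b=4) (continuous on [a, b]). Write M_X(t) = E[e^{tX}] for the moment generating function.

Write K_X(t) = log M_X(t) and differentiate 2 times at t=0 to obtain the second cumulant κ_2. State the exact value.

κ_2 = K^(2)(0) = 3

M_X(t) = (e^(4*t) - e^(-2*t))/(6*t)
K_X(t) = log M_X(t) = -log(t) + log(e^(4*t) - e^(-2*t)) - log(6)
K^(2)(t) = (-36*t^2*e^(6*t) + e^(12*t) - 2*e^(6*t) + 1)/(t^2*e^(12*t) - 2*t^2*e^(6*t) + t^2)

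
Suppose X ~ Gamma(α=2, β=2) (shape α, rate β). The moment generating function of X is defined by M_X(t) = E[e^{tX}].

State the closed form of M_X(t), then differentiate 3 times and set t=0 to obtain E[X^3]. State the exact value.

M_X(t) = 4/(2 - t)^2
M^(3)(t) = -96/(t^5 - 10*t^4 + 40*t^3 - 80*t^2 + 80*t - 32)

E[X^3] = M^(3)(0) = 3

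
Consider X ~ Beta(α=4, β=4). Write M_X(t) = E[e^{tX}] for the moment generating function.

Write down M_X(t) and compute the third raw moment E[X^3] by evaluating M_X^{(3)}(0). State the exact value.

E[X^3] = D^3[M](0) = 1/6

M_X(t) = ₁F₁(4; 8; t)
D^3[M](t) = ₁F₁(7; 11; t)/6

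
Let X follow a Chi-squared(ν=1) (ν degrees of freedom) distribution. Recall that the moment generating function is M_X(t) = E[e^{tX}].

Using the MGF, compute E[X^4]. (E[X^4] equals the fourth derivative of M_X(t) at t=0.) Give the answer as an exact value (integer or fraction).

M_X(t) = 1/√(1 - 2*t)
D^4[M](t) = 105/(16*t^4*√(1 - 2*t) - 32*t^3*√(1 - 2*t) + 24*t^2*√(1 - 2*t) - 8*t*√(1 - 2*t) + √(1 - 2*t))

E[X^4] = D^4[M](0) = 105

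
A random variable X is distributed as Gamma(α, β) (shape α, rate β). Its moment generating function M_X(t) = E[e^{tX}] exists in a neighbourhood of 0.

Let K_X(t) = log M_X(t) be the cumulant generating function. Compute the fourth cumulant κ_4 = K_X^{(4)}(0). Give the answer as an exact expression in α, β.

κ_4 = K^(4)(0) = 6*α/β^4

M_X(t) = (β/(β - t))^α
K_X(t) = log M_X(t) = α*(log(β) - log(β - t))
K^(4)(t) = 6*α/(β^4 - 4*β^3*t + 6*β^2*t^2 - 4*β*t^3 + t^4)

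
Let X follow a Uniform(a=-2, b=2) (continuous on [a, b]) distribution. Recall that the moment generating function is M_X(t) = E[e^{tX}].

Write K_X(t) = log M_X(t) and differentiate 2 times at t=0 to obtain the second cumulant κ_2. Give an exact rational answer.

M_X(t) = (e^(2*t) - e^(-2*t))/(4*t)
K_X(t) = log M_X(t) = -log(t) + log(e^(2*t) - e^(-2*t)) - 2*log(2)
D^2[K](t) = (-16*t^2*e^(4*t) + e^(8*t) - 2*e^(4*t) + 1)/(t^2*e^(8*t) - 2*t^2*e^(4*t) + t^2)

κ_2 = D^2[K](0) = 4/3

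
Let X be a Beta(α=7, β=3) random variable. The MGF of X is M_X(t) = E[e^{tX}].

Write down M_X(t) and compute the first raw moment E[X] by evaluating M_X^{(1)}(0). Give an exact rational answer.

M_X(t) = ₁F₁(7; 10; t)
D[M](t) = 7*₁F₁(8; 11; t)/10

E[X] = D[M](0) = 7/10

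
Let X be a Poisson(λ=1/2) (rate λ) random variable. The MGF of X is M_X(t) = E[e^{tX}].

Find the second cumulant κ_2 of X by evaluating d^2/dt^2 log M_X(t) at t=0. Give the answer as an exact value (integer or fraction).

κ_2 = K^(2)(0) = 1/2

M_X(t) = e^(e^(t)/2 - 1/2)
K_X(t) = log M_X(t) = e^(t)/2 - 1/2
K^(2)(t) = e^(t)/2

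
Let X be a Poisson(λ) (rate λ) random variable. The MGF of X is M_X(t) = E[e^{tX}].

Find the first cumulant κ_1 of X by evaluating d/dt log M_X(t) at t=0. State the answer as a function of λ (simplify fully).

M_X(t) = e^(λ*(e^(t) - 1))
K_X(t) = log M_X(t) = λ*(e^(t) - 1)
dK/dt = λ*e^(t)

κ_1 = dK/dt |_{t=0} = λ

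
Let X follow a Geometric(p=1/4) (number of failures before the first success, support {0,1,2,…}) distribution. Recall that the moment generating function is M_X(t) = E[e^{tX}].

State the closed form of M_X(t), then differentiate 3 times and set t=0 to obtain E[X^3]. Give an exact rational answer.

M_X(t) = 1/(4*(1 - 3*e^(t)/4))
dM/dt = 3*e^(t)/(9*e^(2*t) - 24*e^(t) + 16)
d^2M/dt^2 = (-9*e^(2*t) - 12*e^(t))/(27*e^(3*t) - 108*e^(2*t) + 144*e^(t) - 64)
d^3M/dt^3 = (27*e^(3*t) + 144*e^(2*t) + 48*e^(t))/(81*e^(4*t) - 432*e^(3*t) + 864*e^(2*t) - 768*e^(t) + 256)

E[X^3] = d^3M/dt^3 |_{t=0} = 219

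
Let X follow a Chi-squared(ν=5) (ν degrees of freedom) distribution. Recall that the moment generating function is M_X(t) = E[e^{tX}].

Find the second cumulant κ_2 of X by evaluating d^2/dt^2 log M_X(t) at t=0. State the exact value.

M_X(t) = (1 - 2*t)^(-5/2)
K_X(t) = log M_X(t) = -5*log(1 - 2*t)/2
K^(2)(t) = 10/(4*t^2 - 4*t + 1)

κ_2 = K^(2)(0) = 10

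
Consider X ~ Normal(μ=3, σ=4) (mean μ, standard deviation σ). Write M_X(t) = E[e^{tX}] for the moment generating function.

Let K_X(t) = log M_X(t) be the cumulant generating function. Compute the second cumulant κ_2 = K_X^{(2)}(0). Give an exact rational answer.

M_X(t) = e^(8*t^2 + 3*t)
K_X(t) = log M_X(t) = 8*t^2 + 3*t
K′(t) = 16*t + 3
K′′(t) = 16

κ_2 = K′′(0) = 16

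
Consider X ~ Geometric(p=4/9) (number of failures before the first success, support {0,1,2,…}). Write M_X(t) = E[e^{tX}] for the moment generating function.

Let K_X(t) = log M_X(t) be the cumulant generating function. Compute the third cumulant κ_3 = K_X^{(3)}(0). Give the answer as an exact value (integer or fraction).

M_X(t) = 4/(9*(1 - 5*e^(t)/9))
K_X(t) = log M_X(t) = -log(1 - 5*e^(t)/9) - 2*log(3) + 2*log(2)
K^(3)(t) = (-225*e^(2*t) - 405*e^(t))/(125*e^(3*t) - 675*e^(2*t) + 1215*e^(t) - 729)

κ_3 = K^(3)(0) = 315/32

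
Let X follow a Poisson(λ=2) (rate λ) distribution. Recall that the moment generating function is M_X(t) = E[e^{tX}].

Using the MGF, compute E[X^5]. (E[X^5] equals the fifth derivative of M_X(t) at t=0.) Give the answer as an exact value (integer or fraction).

M_X(t) = e^(2*e^(t) - 2)
dM/dt = 2*e^(-2)*e^(t)*e^(2*e^(t))
d^2M/dt^2 = (4*e^(2*t)*e^(2*e^(t)) + 2*e^(t)*e^(2*e^(t)))*e^(-2)
d^3M/dt^3 = (8*e^(3*t)*e^(2*e^(t)) + 12*e^(2*t)*e^(2*e^(t)) + 2*e^(t)*e^(2*e^(t)))*e^(-2)
d^4M/dt^4 = (16*e^(4*t)*e^(2*e^(t)) + 48*e^(3*t)*e^(2*e^(t)) + 28*e^(2*t)*e^(2*e^(t)) + 2*e^(t)*e^(2*e^(t)))*e^(-2)
d^5M/dt^5 = (32*e^(5*t)*e^(2*e^(t)) + 160*e^(4*t)*e^(2*e^(t)) + 200*e^(3*t)*e^(2*e^(t)) + 60*e^(2*t)*e^(2*e^(t)) + 2*e^(t)*e^(2*e^(t)))*e^(-2)

E[X^5] = d^5M/dt^5 |_{t=0} = 454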